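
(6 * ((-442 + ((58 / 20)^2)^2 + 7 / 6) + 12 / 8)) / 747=-11058157 / 3735000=-2.96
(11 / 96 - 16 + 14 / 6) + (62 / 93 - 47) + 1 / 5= -28649 / 480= -59.69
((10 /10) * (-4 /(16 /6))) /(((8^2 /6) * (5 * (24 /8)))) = -3 /320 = -0.01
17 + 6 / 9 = 53 / 3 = 17.67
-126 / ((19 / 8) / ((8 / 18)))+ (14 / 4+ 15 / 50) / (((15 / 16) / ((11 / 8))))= -25658 / 1425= -18.01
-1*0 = 0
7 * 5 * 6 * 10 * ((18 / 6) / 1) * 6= 37800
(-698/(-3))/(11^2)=1.92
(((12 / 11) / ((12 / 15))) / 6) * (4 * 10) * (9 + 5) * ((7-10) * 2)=-8400 / 11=-763.64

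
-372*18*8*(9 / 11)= -43828.36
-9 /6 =-1.50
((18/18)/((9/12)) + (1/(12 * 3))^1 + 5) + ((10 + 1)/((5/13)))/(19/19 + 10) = 1613/180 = 8.96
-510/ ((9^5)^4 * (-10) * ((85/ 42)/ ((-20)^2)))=1120/ 1350851717672992089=0.00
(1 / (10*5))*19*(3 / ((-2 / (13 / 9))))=-247 / 300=-0.82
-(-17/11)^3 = 4913/1331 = 3.69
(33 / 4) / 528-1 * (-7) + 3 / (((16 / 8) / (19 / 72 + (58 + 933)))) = 286831 / 192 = 1493.91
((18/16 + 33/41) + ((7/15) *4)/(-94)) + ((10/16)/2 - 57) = -25333489/462480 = -54.78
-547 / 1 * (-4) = 2188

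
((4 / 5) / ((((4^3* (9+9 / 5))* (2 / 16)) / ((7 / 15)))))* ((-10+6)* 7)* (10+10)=-196 / 81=-2.42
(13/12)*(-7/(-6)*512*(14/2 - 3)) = 23296/9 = 2588.44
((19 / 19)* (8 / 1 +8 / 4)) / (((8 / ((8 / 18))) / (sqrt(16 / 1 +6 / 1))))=5* sqrt(22) / 9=2.61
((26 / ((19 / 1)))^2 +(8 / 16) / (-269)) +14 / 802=147053653 / 77881418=1.89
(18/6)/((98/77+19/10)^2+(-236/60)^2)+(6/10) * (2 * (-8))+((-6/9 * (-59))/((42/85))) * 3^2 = 68810915107/97335455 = 706.95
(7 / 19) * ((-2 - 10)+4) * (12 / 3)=-224 / 19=-11.79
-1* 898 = -898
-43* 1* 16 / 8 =-86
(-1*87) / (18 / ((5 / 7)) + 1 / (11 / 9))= -1595 / 477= -3.34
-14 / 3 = -4.67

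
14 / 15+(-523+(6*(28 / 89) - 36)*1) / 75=-14451 / 2225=-6.49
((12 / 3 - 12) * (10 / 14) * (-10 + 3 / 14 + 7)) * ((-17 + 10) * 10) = -7800 / 7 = -1114.29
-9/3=-3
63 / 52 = 1.21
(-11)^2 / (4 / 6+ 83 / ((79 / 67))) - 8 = -9641 / 1531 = -6.30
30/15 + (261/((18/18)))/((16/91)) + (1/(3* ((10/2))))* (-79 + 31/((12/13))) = 213611/144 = 1483.41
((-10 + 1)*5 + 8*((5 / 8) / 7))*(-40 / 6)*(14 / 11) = 375.76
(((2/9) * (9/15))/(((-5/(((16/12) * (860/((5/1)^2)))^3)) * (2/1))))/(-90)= 162830336/11390625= 14.30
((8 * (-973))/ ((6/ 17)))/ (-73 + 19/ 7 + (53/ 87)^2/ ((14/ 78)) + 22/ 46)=4479335882/ 13758053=325.58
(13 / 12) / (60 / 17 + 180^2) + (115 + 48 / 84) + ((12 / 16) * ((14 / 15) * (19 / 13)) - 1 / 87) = 2033748600907 / 17444634480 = 116.58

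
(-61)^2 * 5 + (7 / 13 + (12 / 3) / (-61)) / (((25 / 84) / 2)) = 14756285 / 793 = 18608.18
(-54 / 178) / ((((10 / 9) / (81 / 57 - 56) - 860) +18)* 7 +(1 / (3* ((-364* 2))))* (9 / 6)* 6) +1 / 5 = 713025946499 / 3564212485255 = 0.20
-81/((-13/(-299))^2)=-42849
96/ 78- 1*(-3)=55/ 13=4.23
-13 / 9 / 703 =-13 / 6327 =-0.00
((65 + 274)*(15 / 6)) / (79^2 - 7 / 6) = 5085 / 37439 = 0.14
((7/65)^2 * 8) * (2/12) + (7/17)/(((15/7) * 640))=434777/27580800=0.02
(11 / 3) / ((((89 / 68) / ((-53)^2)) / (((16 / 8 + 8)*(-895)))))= -18805131400 / 267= -70431203.75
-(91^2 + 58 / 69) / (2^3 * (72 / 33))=-6285917 / 13248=-474.48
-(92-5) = -87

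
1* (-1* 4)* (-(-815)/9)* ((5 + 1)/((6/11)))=-35860/9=-3984.44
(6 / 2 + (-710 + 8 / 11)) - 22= -8011 / 11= -728.27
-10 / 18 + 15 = 130 / 9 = 14.44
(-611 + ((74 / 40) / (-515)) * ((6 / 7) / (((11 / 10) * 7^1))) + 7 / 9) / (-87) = 1524497819 / 217349055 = 7.01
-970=-970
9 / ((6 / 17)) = 51 / 2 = 25.50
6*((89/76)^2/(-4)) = -23763/11552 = -2.06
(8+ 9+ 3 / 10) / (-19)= -173 / 190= -0.91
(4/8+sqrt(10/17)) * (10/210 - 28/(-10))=299/210+299 * sqrt(170)/1785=3.61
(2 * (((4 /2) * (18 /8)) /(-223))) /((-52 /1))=9 /11596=0.00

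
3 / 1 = 3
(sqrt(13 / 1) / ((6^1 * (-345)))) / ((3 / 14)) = -7 * sqrt(13) / 3105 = -0.01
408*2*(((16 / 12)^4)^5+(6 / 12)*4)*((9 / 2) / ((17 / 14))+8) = 3523048865904352 / 1162261467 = 3031201.64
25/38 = 0.66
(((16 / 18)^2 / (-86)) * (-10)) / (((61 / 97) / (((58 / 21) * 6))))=3600640 / 1487241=2.42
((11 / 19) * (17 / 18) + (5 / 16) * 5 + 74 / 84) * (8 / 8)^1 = 57269 / 19152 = 2.99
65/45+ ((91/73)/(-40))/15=189527/131400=1.44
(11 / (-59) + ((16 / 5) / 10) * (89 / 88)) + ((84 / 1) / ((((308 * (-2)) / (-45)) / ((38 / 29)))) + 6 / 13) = 52846227 / 6116825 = 8.64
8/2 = 4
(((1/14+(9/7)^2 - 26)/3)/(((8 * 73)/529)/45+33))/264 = -484035/521519152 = -0.00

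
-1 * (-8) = 8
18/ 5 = 3.60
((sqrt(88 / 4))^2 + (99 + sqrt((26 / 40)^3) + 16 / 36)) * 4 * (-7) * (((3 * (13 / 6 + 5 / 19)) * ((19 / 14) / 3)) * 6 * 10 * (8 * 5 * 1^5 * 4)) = -968835200 / 9-57616 * sqrt(65) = -108112870.60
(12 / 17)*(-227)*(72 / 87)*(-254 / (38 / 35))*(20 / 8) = 726490800 / 9367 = 77558.54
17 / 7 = 2.43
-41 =-41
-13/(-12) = 13/12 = 1.08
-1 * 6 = -6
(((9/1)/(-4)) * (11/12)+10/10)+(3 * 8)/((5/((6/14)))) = 557/560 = 0.99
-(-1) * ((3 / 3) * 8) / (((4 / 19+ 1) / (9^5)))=8975448 / 23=390236.87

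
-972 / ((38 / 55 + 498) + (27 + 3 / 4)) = -213840 / 115817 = -1.85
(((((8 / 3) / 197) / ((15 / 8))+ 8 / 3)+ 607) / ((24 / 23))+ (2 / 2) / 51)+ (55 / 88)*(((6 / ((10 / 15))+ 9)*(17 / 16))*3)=17944257437 / 28935360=620.15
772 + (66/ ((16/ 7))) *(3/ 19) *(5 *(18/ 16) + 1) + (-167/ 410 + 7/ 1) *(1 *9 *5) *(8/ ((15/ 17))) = 870490597/ 249280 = 3492.02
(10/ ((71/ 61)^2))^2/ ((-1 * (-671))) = 22698100/ 279528491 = 0.08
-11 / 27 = -0.41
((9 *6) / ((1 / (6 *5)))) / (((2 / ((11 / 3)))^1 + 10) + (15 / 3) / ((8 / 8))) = 1980 / 19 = 104.21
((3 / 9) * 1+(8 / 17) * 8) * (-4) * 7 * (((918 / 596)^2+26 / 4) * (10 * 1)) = -11527079410 / 1132251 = -10180.67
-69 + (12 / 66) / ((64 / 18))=-12135 / 176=-68.95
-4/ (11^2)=-4/ 121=-0.03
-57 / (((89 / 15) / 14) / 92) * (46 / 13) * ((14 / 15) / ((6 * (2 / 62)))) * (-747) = 182476789488 / 1157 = 157715461.96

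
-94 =-94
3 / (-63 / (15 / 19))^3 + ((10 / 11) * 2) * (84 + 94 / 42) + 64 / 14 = 37584382973 / 232911063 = 161.37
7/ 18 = 0.39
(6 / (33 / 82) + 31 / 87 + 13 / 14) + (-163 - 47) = -2596613 / 13398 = -193.81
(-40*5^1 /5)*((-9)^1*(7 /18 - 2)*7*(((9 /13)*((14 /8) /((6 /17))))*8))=-1449420 /13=-111493.85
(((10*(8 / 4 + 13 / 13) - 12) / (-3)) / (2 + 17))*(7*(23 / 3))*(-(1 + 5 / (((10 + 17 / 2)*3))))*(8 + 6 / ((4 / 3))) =487025 / 2109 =230.93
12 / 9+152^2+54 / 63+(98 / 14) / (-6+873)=140231519 / 6069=23106.20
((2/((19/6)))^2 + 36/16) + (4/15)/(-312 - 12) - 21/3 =-7635289/1754460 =-4.35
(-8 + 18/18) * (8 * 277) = -15512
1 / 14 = 0.07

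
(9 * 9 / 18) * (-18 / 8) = -81 / 8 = -10.12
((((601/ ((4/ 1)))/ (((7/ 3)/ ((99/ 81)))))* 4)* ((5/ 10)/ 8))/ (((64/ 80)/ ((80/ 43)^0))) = 24.59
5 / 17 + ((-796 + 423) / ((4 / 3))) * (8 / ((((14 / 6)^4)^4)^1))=164526897300839 / 564959819683217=0.29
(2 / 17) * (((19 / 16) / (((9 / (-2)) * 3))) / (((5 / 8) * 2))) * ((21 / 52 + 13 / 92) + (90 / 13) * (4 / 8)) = -22762 / 686205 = -0.03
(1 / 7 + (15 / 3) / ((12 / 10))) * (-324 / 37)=-9774 / 259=-37.74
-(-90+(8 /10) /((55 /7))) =24722 /275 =89.90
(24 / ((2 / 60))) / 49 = 720 / 49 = 14.69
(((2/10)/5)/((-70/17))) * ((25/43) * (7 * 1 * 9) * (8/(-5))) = 612/1075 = 0.57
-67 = -67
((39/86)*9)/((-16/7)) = -2457/1376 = -1.79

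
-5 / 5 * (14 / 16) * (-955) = 6685 / 8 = 835.62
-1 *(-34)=34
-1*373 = -373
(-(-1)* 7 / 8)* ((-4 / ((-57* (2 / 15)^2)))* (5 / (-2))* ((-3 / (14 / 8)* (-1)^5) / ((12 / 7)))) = -2625 / 304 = -8.63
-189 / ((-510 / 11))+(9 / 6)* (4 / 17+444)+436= 188093 / 170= 1106.43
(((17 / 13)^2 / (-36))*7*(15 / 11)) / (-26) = 10115 / 580008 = 0.02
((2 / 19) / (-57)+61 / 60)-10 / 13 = 23051 / 93860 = 0.25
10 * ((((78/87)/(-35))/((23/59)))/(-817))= 3068/3814573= 0.00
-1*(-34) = 34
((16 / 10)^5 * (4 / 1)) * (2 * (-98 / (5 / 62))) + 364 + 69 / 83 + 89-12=-131628316352 / 1296875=-101496.53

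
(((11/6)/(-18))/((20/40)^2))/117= -11/3159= -0.00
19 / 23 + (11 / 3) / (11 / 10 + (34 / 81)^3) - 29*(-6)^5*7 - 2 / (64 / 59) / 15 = 108725099582053553 / 68877356640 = 1578531.83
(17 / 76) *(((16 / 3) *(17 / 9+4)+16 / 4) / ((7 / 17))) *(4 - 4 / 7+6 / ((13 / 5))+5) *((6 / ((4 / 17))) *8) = 4588800956 / 108927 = 42127.31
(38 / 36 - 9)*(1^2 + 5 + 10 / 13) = -484 / 9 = -53.78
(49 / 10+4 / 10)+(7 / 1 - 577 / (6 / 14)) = -40021 / 30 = -1334.03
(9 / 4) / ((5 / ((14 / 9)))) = 7 / 10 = 0.70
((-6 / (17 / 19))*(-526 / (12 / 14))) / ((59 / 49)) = 3427942 / 1003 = 3417.69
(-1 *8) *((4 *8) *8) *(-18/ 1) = 36864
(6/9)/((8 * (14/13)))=13/168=0.08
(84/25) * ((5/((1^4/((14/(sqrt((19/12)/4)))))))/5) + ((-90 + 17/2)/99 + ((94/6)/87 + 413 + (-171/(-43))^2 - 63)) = 4704 * sqrt(57)/475 + 1292336255/3538986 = 439.94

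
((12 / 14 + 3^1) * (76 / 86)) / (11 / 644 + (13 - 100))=-94392 / 2408731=-0.04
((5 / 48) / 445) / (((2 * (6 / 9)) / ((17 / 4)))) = 17 / 22784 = 0.00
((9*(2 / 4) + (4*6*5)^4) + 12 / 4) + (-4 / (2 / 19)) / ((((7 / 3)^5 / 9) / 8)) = 6970197962409 / 33614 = 207359967.94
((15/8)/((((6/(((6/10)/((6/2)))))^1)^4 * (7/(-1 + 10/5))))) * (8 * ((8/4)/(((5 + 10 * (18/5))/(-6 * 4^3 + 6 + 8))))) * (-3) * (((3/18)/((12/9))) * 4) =37/516600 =0.00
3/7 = 0.43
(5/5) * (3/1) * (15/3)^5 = 9375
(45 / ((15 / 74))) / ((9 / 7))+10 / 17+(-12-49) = 5725 / 51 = 112.25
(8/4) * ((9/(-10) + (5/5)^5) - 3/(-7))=37/35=1.06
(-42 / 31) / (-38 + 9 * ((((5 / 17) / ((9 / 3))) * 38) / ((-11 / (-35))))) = -3927 / 199082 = -0.02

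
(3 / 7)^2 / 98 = 9 / 4802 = 0.00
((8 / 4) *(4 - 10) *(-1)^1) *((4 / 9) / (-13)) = -16 / 39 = -0.41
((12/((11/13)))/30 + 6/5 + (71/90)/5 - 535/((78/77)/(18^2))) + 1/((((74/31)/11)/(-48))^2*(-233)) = -171325.84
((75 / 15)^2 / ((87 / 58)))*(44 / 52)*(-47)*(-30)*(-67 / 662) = -8659750 / 4303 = -2012.49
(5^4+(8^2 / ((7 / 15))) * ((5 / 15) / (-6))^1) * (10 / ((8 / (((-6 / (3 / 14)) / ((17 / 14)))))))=-907550 / 51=-17795.10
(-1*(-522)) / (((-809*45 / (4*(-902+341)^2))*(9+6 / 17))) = -413753208 / 214385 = -1929.95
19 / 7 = 2.71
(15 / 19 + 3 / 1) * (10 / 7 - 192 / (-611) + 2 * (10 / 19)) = 16355952 / 1543997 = 10.59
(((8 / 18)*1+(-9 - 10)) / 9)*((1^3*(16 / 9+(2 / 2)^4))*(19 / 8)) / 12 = -79325 / 69984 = -1.13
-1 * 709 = -709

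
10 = 10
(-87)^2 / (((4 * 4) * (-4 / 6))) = -22707 / 32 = -709.59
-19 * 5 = -95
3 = 3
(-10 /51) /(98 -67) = -10 /1581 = -0.01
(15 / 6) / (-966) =-5 / 1932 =-0.00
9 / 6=3 / 2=1.50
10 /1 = 10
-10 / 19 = -0.53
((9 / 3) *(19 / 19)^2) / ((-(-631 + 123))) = 3 / 508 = 0.01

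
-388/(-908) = 97/227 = 0.43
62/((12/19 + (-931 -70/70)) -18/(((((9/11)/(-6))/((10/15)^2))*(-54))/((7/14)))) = -47709/717106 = -0.07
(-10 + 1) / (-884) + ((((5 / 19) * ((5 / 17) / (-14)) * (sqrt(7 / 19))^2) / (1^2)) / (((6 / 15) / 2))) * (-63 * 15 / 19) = 184293 / 356668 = 0.52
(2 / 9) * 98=196 / 9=21.78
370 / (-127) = -370 / 127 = -2.91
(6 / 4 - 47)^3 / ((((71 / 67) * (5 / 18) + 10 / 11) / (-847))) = 4233675667221 / 63860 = 66296205.25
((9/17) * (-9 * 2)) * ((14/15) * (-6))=4536/85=53.36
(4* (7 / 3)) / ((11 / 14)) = 392 / 33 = 11.88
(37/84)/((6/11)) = 0.81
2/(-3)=-2/3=-0.67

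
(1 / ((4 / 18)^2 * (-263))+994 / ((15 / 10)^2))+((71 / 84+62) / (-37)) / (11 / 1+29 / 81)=996155064829 / 2256035040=441.55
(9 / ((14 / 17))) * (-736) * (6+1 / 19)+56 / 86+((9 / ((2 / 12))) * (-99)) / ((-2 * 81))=-278230829 / 5719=-48650.26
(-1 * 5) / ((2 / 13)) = -65 / 2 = -32.50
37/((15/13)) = 481/15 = 32.07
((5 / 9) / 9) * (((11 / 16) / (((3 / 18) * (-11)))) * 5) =-25 / 216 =-0.12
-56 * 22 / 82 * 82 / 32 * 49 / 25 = -3773 / 50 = -75.46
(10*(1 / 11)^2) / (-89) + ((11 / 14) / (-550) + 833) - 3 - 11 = 6173849931 / 7538300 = 819.00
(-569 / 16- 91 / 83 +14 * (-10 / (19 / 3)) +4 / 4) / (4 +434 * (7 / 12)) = -4372515 / 19466488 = -0.22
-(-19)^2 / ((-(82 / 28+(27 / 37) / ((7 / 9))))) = 186998 / 2003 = 93.36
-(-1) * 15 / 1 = 15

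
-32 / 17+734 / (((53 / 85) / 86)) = 91212484 / 901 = 101234.72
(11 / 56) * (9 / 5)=99 / 280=0.35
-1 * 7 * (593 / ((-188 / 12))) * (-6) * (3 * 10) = -2241540 / 47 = -47692.34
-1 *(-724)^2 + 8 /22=-5765932 /11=-524175.64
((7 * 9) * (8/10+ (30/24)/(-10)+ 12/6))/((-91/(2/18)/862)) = -46117/260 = -177.37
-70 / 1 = -70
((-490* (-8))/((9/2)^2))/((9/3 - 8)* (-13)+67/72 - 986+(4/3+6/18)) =-0.21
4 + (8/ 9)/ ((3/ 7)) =164/ 27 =6.07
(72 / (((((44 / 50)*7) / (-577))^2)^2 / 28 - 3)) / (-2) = 1558711674014062500 / 129892639481084423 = 12.00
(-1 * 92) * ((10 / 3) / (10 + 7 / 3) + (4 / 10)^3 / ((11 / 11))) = -142232 / 4625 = -30.75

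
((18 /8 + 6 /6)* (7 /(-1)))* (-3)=273 /4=68.25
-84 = -84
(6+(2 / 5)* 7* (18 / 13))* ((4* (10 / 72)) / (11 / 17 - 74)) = -0.07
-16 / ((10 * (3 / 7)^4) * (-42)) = 1372 / 1215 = 1.13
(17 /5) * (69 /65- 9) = -8772 /325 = -26.99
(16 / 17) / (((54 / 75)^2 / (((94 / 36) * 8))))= 470000 / 12393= 37.92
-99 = -99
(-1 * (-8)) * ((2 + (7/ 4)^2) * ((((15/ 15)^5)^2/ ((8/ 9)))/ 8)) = 729/ 128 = 5.70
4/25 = 0.16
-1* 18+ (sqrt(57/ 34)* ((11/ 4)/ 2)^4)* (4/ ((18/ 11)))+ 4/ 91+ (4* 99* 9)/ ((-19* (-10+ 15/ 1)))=-44.16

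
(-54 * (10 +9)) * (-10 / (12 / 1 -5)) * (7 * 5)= 51300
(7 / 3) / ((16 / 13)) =91 / 48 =1.90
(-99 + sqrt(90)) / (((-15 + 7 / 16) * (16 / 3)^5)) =0.00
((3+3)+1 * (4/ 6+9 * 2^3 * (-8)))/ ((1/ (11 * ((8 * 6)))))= -300608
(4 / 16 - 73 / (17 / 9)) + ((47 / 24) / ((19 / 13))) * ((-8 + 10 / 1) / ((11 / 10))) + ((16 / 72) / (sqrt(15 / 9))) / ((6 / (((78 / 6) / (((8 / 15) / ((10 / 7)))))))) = -1533227 / 42636 + 65 * sqrt(15) / 252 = -34.96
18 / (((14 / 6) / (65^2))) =228150 / 7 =32592.86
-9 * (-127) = 1143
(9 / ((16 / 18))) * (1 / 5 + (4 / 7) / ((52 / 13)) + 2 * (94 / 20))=98.65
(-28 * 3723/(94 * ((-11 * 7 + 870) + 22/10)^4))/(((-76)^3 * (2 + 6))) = 2326875/2946361893617883152384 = 0.00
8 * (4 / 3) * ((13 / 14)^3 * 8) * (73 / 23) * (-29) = -6288.65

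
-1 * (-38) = 38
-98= -98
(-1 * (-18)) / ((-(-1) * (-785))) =-0.02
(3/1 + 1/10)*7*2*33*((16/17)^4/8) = 58662912/417605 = 140.47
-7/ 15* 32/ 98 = -0.15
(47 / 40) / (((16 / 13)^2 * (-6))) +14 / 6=2.20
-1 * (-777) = 777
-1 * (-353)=353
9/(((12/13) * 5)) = 39/20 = 1.95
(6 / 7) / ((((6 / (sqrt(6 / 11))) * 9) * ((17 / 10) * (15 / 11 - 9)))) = -5 * sqrt(66) / 44982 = -0.00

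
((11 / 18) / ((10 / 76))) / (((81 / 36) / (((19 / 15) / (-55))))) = -1444 / 30375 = -0.05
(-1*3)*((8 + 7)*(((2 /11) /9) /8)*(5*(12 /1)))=-75 /11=-6.82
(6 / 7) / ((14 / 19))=57 / 49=1.16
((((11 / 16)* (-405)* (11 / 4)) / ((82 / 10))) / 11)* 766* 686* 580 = -424305448875 / 164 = -2587228346.80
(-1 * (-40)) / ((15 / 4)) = 32 / 3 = 10.67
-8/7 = -1.14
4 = 4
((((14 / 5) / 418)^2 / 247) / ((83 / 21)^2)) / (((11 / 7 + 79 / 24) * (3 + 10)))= 3630312 / 19735636055782075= 0.00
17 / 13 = 1.31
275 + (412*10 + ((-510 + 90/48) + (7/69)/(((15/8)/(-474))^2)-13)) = 142930451/13800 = 10357.28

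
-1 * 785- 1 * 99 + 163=-721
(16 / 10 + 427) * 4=8572 / 5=1714.40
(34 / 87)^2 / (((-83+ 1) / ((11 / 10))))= -3179 / 1551645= -0.00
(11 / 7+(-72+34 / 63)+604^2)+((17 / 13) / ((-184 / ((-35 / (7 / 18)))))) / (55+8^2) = 27482890385 / 75348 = 364746.12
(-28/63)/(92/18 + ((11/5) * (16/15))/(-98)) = -0.09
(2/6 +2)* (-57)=-133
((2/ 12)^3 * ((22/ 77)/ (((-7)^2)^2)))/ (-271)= -0.00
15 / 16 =0.94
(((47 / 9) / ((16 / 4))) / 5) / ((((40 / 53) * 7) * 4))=2491 / 201600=0.01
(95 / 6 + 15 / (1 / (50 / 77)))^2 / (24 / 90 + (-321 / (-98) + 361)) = 697971125 / 389046702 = 1.79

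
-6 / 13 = -0.46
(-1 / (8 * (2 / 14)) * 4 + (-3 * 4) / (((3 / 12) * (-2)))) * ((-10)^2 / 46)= 1025 / 23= 44.57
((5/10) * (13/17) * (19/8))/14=247/3808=0.06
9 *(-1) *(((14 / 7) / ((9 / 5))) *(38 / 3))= -380 / 3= -126.67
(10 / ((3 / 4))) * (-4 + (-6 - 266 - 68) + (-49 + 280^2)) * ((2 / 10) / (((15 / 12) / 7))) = 17473568 / 15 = 1164904.53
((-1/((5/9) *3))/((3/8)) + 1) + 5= 22/5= 4.40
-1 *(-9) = 9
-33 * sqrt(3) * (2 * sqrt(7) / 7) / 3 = -22 * sqrt(21) / 7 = -14.40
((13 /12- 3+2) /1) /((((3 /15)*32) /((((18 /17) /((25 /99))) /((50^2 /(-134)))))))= -19899 /6800000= -0.00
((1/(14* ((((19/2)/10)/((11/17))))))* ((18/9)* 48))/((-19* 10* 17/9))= -9504/730303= -0.01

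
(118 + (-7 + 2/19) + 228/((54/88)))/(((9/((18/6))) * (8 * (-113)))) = -82535/463752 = -0.18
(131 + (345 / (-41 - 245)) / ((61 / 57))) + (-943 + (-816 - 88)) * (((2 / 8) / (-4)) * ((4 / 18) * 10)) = 121340603 / 314028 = 386.40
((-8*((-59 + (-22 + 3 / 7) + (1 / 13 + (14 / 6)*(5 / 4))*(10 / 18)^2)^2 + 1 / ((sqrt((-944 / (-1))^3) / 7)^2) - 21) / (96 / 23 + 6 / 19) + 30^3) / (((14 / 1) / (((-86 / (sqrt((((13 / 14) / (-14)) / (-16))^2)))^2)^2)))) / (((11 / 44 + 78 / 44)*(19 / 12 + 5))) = 2103978458072574162092218702895339534286848 / 134584035526421994740643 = 15633194901928126301.53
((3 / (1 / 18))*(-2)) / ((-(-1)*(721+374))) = -36 / 365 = -0.10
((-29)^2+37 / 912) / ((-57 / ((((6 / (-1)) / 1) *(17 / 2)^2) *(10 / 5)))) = 221671381 / 17328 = 12792.67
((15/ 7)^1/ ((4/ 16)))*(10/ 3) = 200/ 7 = 28.57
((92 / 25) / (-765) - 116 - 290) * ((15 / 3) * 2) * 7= -108707788 / 3825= -28420.34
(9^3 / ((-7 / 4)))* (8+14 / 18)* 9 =-230364 / 7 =-32909.14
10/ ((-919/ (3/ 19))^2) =0.00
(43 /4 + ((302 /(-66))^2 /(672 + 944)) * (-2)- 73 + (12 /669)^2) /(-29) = 2725001996875 /1268957171592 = 2.15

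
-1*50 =-50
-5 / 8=-0.62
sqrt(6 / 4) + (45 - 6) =sqrt(6) / 2 + 39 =40.22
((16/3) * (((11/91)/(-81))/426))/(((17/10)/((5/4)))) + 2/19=160121446/1521352287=0.11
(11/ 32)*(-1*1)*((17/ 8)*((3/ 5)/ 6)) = -187/ 2560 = -0.07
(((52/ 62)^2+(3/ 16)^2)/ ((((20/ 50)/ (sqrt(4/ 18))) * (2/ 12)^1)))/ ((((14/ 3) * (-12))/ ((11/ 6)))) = -9993775 * sqrt(2)/ 82661376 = -0.17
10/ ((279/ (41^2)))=16810/ 279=60.25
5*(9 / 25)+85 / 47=848 / 235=3.61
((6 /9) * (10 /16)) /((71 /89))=445 /852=0.52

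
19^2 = 361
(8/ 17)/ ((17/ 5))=40/ 289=0.14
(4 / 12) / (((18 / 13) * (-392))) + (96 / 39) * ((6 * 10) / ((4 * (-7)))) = -1451689 / 275184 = -5.28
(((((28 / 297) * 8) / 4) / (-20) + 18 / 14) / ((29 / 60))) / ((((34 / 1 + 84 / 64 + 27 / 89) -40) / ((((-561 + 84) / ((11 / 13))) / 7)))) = 52066925248 / 1073427663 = 48.51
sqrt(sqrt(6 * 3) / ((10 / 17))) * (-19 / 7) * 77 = -209 * 2^(3 / 4) * sqrt(255) / 10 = -561.29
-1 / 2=-0.50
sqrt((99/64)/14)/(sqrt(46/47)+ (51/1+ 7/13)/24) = -9126 *sqrt(83237)/29085833+ 1842165 *sqrt(154)/116343332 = 0.11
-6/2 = -3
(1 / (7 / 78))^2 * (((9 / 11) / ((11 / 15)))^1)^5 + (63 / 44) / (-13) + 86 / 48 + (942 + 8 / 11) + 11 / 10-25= 2250634379570120729 / 1982656736500440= 1135.16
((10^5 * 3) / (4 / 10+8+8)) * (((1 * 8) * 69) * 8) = 3312000000 / 41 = 80780487.80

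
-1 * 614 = -614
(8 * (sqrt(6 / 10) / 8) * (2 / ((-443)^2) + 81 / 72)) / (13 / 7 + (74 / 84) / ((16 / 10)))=74182794 * sqrt(15) / 793827205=0.36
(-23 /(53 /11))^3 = -108.78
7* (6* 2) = 84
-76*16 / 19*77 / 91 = -704 / 13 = -54.15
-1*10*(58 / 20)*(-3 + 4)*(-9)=261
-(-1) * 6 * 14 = 84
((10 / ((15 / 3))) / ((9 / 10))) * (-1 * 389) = -7780 / 9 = -864.44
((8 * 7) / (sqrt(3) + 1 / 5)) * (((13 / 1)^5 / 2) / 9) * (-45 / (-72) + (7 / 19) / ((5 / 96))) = -15207047401 / 25308 + 76035237005 * sqrt(3) / 25308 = 4602886.29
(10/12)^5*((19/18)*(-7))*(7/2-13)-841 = -227529301/279936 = -812.79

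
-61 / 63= -0.97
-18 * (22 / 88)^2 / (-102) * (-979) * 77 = -226149 / 272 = -831.43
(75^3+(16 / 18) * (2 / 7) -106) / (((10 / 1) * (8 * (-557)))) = -26571463 / 2807280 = -9.47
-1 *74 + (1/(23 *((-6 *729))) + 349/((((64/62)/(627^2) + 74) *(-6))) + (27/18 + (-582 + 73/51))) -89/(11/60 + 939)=-2471166500995507834501/3778834207609202364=-653.95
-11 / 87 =-0.13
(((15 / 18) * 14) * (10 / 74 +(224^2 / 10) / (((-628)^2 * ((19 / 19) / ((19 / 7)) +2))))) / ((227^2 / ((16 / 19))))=3229232048 / 120542477354505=0.00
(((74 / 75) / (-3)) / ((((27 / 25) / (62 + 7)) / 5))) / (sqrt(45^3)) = -0.35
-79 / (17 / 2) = -158 / 17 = -9.29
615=615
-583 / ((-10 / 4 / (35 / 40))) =4081 / 20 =204.05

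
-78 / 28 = -39 / 14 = -2.79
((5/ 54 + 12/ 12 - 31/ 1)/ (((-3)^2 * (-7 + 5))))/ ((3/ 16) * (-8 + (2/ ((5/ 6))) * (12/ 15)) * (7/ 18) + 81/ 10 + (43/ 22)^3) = 0.11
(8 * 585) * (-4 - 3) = -32760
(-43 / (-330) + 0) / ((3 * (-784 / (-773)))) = 33239 / 776160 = 0.04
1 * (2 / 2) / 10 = 1 / 10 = 0.10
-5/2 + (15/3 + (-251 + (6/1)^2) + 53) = -319/2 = -159.50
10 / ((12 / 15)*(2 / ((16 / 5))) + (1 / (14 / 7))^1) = 10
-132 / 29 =-4.55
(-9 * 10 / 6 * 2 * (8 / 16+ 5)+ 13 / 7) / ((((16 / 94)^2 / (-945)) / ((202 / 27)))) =636976195 / 16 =39811012.19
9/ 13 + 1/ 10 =0.79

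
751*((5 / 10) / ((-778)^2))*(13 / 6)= 9763 / 7263408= 0.00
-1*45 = -45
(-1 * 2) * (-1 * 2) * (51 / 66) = 34 / 11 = 3.09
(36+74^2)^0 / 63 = 1 / 63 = 0.02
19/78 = 0.24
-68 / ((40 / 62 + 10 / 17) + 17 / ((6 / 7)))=-215016 / 66613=-3.23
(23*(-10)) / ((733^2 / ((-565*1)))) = 129950 / 537289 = 0.24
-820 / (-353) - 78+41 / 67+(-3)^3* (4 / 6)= -2201083 / 23651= -93.07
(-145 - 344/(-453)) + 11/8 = -142.87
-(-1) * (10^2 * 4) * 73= 29200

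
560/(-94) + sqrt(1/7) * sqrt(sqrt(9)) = -280/47 + sqrt(21)/7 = -5.30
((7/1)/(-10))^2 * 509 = 24941/100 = 249.41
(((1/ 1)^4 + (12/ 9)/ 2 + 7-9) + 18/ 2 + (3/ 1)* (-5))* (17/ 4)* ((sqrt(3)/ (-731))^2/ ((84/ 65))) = -1235/ 10561488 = -0.00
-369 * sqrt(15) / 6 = -123 * sqrt(15) / 2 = -238.19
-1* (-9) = 9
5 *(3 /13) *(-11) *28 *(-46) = 212520 /13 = 16347.69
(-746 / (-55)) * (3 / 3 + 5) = 81.38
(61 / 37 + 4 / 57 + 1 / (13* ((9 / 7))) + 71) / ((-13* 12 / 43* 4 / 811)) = -208753858141 / 51324624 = -4067.32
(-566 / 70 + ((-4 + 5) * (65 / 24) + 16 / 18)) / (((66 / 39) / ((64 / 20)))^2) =-15292472 / 952875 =-16.05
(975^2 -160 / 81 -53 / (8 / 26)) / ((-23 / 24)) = -615892102 / 621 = -991774.72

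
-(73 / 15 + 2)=-103 / 15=-6.87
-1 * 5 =-5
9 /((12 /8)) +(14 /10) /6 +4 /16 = 389 /60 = 6.48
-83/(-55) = 83/55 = 1.51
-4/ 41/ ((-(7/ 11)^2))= 484/ 2009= 0.24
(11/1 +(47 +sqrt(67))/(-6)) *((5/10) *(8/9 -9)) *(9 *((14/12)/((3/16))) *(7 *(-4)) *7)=3805928/27 -200312 *sqrt(67)/27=80233.47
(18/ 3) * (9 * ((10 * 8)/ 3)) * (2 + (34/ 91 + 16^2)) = 372058.02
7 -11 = -4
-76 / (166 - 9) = -76 / 157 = -0.48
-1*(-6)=6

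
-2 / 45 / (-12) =1 / 270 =0.00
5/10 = 1/2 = 0.50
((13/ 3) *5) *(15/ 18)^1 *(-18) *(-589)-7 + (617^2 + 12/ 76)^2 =144924426356.60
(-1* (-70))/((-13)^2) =0.41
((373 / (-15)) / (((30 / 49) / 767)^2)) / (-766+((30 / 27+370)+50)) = 526855744597 / 4656000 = 113156.30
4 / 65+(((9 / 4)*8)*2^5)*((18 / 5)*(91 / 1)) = 12265348 / 65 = 188697.66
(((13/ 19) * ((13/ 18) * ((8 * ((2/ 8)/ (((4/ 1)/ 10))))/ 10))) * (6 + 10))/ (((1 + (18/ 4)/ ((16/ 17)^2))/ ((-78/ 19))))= -8998912/ 3371379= -2.67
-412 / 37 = -11.14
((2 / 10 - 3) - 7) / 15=-0.65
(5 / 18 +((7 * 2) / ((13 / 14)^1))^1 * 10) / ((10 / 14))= 211.47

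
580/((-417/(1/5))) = -116/417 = -0.28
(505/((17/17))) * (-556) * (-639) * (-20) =-3588368400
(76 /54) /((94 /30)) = 190 /423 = 0.45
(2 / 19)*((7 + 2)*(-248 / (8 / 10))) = -5580 / 19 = -293.68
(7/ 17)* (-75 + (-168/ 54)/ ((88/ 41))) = -105959/ 3366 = -31.48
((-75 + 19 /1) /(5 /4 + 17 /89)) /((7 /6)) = -5696 /171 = -33.31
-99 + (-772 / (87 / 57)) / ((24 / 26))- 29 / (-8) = -447749 / 696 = -643.32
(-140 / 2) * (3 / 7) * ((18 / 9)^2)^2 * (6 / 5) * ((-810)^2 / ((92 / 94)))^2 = -258846687395387.52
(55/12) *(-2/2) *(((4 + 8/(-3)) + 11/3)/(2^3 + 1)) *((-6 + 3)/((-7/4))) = -275/63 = -4.37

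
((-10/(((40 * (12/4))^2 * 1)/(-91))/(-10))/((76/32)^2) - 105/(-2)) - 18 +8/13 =74156059/2111850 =35.11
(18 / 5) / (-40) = -9 / 100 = -0.09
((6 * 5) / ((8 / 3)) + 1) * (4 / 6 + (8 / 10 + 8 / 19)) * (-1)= -13181 / 570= -23.12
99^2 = 9801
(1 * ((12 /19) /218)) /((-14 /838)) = -2514 /14497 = -0.17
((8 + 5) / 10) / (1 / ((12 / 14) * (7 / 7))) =39 / 35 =1.11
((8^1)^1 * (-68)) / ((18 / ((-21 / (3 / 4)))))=7616 / 9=846.22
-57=-57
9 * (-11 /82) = -99 /82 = -1.21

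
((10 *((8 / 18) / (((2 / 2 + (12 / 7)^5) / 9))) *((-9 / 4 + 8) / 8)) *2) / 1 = 3.64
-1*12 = -12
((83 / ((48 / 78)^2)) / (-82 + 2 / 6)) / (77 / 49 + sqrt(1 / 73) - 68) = 42081 * sqrt(73) / 5051000320 + 285687909 / 7071400448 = 0.04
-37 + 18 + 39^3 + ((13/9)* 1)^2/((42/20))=100870990/1701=59300.99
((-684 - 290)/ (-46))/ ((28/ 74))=18019/ 322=55.96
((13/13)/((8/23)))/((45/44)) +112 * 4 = 40573/90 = 450.81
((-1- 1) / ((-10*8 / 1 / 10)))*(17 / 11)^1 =17 / 44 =0.39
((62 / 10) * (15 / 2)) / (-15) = -31 / 10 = -3.10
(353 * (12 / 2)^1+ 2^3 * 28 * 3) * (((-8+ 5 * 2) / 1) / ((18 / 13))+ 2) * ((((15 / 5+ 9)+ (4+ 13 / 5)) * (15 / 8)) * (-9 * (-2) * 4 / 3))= 8043570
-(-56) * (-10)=-560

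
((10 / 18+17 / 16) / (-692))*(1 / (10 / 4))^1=-233 / 249120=-0.00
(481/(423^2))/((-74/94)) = -13/3807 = -0.00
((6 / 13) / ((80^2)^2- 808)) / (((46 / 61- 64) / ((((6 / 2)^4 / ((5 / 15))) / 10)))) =-4941 / 1141259619760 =-0.00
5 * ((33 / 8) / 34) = 165 / 272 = 0.61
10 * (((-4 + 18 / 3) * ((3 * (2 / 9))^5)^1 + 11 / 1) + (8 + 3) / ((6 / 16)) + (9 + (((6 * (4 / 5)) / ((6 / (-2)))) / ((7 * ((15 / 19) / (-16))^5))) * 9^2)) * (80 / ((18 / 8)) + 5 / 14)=304524219699432412 / 13395375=22733534499.74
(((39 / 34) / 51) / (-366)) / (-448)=13 / 94773504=0.00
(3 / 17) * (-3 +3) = 0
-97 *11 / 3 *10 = -3556.67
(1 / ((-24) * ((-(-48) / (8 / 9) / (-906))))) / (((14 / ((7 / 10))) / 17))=2567 / 4320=0.59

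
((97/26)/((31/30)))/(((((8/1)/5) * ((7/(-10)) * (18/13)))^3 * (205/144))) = -256140625/376663392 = -0.68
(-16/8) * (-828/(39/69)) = 38088/13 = 2929.85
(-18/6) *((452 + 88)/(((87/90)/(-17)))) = 826200/29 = 28489.66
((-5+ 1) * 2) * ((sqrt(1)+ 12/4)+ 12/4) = -56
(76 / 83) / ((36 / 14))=266 / 747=0.36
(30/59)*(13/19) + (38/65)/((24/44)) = 310339/218595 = 1.42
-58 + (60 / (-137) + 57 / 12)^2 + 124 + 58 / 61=1567051445 / 18318544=85.54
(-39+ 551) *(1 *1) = 512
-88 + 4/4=-87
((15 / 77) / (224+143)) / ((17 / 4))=60 / 480403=0.00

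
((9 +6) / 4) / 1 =15 / 4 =3.75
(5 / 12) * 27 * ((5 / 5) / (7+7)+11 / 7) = 1035 / 56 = 18.48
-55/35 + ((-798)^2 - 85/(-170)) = 8915241/14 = 636802.93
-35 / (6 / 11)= -385 / 6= -64.17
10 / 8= 5 / 4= 1.25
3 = 3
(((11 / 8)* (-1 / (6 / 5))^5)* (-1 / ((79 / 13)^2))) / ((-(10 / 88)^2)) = -28117375 / 24265008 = -1.16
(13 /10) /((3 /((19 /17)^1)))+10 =5347 /510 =10.48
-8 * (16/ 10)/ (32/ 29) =-58/ 5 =-11.60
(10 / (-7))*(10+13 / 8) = -465 / 28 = -16.61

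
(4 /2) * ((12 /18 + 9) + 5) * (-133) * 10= -117040 /3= -39013.33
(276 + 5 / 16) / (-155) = -4421 / 2480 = -1.78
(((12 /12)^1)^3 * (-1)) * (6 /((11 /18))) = -108 /11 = -9.82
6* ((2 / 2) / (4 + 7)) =6 / 11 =0.55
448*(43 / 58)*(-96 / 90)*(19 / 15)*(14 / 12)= -10248448 / 19575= -523.55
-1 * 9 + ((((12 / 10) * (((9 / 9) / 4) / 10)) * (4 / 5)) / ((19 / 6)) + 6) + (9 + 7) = 30893 / 2375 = 13.01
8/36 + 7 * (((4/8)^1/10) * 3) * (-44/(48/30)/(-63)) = 49/72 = 0.68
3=3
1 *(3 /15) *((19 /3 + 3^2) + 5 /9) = 3.18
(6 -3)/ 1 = 3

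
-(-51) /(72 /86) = 60.92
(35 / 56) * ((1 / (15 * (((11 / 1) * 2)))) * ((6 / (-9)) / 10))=-1 / 7920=-0.00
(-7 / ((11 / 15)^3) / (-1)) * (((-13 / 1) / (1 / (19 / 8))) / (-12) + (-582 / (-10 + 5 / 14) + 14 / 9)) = 48749925 / 42592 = 1144.58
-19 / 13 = -1.46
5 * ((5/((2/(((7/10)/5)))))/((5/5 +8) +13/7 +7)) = 49/500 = 0.10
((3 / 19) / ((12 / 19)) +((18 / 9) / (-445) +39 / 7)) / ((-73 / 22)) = -797269 / 454790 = -1.75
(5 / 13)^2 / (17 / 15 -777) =-375 / 1966822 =-0.00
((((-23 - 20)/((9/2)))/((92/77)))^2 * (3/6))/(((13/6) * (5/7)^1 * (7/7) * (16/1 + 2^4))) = 76739047/118834560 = 0.65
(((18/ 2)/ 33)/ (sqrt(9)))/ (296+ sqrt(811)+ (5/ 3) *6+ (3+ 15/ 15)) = 310/ 1048179 - sqrt(811)/ 1048179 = 0.00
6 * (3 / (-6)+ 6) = 33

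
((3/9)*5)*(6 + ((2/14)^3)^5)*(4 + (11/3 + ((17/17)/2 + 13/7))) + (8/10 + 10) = 332110917866563147/2990963751264090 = 111.04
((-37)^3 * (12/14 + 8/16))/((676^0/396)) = -190556586/7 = -27222369.43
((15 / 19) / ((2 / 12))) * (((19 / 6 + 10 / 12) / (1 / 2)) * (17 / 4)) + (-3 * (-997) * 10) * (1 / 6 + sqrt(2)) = 47445.18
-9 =-9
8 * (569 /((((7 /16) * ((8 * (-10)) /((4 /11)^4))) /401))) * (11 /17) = -467290112 /791945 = -590.05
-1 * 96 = -96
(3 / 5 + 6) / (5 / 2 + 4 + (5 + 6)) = 66 / 175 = 0.38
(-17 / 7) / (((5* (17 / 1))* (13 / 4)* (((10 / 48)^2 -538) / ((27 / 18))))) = 3456 / 140987665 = 0.00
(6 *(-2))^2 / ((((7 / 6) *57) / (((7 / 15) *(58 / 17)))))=5568 / 1615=3.45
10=10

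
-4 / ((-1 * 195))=4 / 195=0.02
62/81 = 0.77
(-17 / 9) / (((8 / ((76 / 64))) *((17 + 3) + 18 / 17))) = -5491 / 412416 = -0.01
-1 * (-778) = 778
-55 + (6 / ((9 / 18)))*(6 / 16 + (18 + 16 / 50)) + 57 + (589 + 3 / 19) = 774723 / 950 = 815.50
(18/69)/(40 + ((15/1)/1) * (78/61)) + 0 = 183/41515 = 0.00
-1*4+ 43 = 39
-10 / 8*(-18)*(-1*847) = -38115 / 2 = -19057.50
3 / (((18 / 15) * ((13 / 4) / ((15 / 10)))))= 1.15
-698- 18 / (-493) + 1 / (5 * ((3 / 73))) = -5125451 / 7395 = -693.10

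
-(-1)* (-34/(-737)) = 34/737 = 0.05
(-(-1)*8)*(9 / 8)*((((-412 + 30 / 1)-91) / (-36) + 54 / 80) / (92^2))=4973 / 338560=0.01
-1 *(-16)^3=4096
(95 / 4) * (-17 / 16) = -1615 / 64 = -25.23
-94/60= -47/30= -1.57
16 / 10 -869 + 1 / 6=-26017 / 30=-867.23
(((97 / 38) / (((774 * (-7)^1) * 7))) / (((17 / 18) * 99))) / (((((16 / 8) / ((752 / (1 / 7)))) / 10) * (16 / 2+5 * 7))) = -182360 / 413878311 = -0.00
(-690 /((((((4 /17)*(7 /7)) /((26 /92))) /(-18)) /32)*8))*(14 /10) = 83538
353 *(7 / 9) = 2471 / 9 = 274.56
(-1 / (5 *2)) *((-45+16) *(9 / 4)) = 261 / 40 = 6.52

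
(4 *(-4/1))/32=-1/2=-0.50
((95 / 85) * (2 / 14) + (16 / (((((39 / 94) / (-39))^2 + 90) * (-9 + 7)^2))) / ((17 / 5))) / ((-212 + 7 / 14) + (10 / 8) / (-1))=-0.00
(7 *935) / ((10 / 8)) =5236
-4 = -4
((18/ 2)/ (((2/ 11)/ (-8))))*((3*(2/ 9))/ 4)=-66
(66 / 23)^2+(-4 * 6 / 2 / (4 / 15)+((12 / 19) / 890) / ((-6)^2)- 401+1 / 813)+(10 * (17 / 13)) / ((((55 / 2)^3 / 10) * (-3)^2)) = -165261686954780747 / 377513500851630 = -437.76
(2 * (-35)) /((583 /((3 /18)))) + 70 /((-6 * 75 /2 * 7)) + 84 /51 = 705833 /445995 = 1.58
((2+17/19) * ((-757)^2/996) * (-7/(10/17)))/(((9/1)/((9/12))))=-750121141/454176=-1651.61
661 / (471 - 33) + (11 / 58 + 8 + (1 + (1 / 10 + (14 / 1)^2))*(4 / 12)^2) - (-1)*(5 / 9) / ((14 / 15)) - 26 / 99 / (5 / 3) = 15666689 / 489027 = 32.04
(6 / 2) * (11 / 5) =33 / 5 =6.60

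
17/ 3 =5.67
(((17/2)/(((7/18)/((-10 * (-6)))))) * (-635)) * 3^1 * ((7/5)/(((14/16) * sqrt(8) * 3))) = -2331720 * sqrt(2)/7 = -471078.58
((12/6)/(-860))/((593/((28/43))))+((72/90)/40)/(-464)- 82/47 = -2085954383399/1195576712800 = -1.74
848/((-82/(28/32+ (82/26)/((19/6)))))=-195941/10127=-19.35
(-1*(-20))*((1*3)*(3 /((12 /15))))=225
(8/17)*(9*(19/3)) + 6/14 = 3243/119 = 27.25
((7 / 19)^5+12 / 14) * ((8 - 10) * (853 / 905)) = -25546058558 / 15686087165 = -1.63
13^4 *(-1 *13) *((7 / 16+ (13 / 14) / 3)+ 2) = -1019950.71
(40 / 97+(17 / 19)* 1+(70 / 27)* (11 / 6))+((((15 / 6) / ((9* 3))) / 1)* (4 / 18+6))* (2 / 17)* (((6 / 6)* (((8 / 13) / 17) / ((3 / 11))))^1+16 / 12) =3454630108 / 560856231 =6.16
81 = 81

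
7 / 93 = 0.08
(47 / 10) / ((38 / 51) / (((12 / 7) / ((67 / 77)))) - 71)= -79101 / 1188565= -0.07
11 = 11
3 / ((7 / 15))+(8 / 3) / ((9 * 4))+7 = 2552 / 189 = 13.50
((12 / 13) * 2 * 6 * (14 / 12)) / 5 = 168 / 65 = 2.58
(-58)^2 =3364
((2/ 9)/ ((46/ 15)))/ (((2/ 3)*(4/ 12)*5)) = 3/ 46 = 0.07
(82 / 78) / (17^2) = 41 / 11271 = 0.00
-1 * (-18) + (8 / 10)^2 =18.64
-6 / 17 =-0.35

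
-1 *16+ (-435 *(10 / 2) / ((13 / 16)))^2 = 1211037296 / 169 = 7165901.16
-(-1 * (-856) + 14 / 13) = -11142 / 13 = -857.08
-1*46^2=-2116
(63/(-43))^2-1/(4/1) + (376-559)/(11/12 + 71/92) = -183510293/1723268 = -106.49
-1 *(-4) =4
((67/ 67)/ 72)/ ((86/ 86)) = 1/ 72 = 0.01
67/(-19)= -67/19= -3.53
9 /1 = 9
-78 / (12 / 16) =-104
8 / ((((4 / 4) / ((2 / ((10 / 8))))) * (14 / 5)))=32 / 7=4.57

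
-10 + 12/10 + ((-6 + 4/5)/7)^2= -10104/1225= -8.25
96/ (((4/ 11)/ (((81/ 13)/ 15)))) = 7128/ 65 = 109.66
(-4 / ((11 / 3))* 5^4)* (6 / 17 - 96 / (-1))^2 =-20122830000 / 3179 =-6329924.50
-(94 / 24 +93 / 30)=-7.02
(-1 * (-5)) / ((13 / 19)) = 7.31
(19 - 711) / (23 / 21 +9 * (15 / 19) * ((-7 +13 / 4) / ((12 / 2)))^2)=-17670912 / 98843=-178.78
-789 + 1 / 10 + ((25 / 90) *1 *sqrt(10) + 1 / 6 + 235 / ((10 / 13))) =-14497 / 30 + 5 *sqrt(10) / 18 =-482.35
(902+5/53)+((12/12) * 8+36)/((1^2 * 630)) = 902.16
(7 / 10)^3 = 343 / 1000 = 0.34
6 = 6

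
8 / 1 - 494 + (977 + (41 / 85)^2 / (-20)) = 70947819 / 144500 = 490.99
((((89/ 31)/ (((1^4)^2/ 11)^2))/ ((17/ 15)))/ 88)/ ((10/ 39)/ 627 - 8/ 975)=-8977307625/ 20093456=-446.78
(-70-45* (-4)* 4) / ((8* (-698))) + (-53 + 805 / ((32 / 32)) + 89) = 2347747 / 2792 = 840.88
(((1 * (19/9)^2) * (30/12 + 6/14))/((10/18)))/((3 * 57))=779/5670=0.14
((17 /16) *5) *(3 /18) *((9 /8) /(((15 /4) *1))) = 17 /64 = 0.27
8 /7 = 1.14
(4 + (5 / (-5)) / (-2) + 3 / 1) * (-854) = -6405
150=150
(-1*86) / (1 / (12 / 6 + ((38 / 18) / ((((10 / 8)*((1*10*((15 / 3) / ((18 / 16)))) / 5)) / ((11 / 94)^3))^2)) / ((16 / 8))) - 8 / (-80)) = -23731520728852160660 / 165568747756376931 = -143.33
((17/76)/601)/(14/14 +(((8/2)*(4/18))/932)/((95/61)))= 178245/479206148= 0.00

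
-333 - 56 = -389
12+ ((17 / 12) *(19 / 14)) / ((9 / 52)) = 23.11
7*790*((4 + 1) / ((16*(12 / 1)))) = 13825 / 96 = 144.01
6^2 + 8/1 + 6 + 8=58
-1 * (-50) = 50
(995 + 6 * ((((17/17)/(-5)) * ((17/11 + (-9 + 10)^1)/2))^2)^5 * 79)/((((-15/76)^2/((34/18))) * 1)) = 24747214228790363553957808/512922703291259765625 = 48247.45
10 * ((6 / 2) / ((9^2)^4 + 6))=10 / 14348909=0.00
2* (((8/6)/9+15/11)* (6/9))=1796/891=2.02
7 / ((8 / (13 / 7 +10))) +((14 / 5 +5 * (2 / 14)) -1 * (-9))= 6409 / 280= 22.89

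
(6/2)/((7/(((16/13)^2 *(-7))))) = -768/169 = -4.54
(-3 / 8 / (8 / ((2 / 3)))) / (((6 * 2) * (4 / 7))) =-7 / 1536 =-0.00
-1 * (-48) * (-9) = -432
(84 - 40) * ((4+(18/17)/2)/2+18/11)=2918/17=171.65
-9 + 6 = -3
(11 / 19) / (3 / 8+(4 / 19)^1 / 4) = 88 / 65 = 1.35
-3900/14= -1950/7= -278.57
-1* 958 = -958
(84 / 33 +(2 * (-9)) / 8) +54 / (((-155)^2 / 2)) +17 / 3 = 18921931 / 3171300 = 5.97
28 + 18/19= 550/19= 28.95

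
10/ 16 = 5/ 8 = 0.62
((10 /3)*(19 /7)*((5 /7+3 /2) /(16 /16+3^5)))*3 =2945 /11956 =0.25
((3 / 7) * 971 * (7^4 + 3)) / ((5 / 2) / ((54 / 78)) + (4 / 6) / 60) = 315128340 / 1141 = 276186.10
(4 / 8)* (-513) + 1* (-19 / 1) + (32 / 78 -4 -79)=-27931 / 78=-358.09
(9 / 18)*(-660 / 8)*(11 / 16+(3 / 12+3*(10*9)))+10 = -714635 / 64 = -11166.17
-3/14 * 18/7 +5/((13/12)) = 2589/637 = 4.06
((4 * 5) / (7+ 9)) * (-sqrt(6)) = -5 * sqrt(6) / 4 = -3.06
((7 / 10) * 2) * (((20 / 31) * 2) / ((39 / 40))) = 2240 / 1209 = 1.85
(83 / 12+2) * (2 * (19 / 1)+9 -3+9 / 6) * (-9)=-29211 / 8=-3651.38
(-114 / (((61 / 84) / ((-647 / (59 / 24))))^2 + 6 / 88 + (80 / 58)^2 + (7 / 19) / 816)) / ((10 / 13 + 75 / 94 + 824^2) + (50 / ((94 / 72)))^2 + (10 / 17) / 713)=-134484406857705537268187295744 / 1582255734250923818185804848197939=-0.00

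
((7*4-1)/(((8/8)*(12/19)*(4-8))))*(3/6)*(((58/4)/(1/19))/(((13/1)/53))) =-4993713/832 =-6002.06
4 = 4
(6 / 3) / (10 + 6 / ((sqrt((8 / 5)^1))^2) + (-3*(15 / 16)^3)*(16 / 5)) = 512 / 1495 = 0.34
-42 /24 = -7 /4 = -1.75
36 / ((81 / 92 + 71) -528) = -0.08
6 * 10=60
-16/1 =-16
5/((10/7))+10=13.50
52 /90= 26 /45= 0.58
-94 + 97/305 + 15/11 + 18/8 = -1208717/13420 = -90.07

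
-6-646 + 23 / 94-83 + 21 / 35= -345053 / 470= -734.16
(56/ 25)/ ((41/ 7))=392/ 1025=0.38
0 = 0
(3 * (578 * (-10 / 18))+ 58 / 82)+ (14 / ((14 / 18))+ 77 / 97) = -11260862 / 11931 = -943.83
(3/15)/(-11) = -1/55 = -0.02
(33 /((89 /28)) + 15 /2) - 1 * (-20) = 6743 /178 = 37.88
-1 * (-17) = 17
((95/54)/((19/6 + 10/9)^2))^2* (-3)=-974700/35153041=-0.03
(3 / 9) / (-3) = -1 / 9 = -0.11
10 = 10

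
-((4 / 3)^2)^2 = -256 / 81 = -3.16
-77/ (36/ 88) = -1694/ 9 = -188.22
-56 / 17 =-3.29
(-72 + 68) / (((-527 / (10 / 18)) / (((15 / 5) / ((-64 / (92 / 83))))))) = -115 / 524892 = -0.00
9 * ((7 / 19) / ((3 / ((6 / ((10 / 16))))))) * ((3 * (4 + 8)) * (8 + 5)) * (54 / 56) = 454896 / 95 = 4788.38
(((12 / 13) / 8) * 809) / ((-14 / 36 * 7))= -21843 / 637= -34.29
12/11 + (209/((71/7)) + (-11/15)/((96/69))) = 7936007/374880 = 21.17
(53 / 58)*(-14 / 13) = -371 / 377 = -0.98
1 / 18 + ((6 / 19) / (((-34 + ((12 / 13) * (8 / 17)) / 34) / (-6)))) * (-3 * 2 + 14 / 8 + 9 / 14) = -11122316 / 76422465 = -0.15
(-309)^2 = 95481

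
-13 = -13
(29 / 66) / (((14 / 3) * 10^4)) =0.00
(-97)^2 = 9409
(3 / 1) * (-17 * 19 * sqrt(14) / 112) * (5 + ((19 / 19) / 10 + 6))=-107559 * sqrt(14) / 1120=-359.33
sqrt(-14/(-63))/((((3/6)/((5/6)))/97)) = 485 *sqrt(2)/9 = 76.21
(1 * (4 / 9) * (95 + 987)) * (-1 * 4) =-17312 / 9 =-1923.56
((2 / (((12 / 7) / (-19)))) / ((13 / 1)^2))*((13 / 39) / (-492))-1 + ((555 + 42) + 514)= 1661297173 / 1496664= 1110.00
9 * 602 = 5418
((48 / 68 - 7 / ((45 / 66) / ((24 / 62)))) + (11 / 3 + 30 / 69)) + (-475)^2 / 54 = 13676729711 / 3272670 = 4179.07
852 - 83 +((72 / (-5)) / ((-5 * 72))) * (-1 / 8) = 153799 / 200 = 769.00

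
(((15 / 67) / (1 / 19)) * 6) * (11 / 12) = 3135 / 134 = 23.40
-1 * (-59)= 59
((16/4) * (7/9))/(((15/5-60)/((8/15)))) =-224/7695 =-0.03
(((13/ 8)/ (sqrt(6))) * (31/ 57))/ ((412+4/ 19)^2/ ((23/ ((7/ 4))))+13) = 176111 * sqrt(6)/ 15473279664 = 0.00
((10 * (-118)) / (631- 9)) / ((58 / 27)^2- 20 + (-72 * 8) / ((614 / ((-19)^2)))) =66021885 / 12321195512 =0.01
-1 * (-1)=1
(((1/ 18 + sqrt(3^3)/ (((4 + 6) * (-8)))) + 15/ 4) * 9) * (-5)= -685/ 4 + 27 * sqrt(3)/ 16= -168.33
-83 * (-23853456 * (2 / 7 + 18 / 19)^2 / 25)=53249691863808 / 442225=120413119.71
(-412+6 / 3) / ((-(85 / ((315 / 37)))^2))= 1627290 / 395641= 4.11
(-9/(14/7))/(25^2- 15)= -9/1220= -0.01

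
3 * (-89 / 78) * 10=-445 / 13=-34.23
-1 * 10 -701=-711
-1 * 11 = -11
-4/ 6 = -2/ 3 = -0.67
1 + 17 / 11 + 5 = 83 / 11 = 7.55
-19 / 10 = -1.90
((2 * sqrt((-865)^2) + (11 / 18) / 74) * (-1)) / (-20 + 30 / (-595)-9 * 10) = 274220149 / 17443872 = 15.72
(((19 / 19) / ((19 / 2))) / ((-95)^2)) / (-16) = -1 / 1371800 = -0.00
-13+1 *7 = -6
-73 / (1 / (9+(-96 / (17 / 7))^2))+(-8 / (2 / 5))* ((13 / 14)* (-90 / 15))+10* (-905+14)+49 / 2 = -123499.00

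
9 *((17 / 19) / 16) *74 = 5661 / 152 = 37.24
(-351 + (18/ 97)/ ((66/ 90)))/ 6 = -124749/ 2134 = -58.46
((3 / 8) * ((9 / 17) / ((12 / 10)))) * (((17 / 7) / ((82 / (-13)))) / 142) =-585 / 1304128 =-0.00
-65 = -65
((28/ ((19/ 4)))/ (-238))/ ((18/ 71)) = -0.10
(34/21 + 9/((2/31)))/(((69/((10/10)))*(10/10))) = 5927/2898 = 2.05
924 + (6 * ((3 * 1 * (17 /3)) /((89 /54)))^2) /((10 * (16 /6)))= 75086169 /79210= 947.94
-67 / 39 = -1.72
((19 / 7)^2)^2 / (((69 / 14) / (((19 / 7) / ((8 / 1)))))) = 2476099 / 662676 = 3.74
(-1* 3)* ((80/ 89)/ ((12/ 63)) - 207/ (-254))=-375309/ 22606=-16.60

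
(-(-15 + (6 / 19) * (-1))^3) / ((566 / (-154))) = -1897447167 / 1941097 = -977.51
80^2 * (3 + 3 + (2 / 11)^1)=435200 / 11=39563.64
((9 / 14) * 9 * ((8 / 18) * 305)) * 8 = 43920 / 7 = 6274.29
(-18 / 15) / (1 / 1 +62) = -2 / 105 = -0.02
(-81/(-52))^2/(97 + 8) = 2187/94640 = 0.02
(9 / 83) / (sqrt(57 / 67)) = 3*sqrt(3819) / 1577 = 0.12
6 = 6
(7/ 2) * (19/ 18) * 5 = 665/ 36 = 18.47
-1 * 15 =-15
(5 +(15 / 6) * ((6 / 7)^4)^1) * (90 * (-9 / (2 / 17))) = -104961825 / 2401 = -43715.88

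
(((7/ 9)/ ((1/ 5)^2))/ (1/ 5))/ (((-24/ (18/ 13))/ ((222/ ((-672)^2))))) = -4625/ 1677312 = -0.00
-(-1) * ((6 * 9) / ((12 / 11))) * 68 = 3366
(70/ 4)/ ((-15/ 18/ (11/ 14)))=-16.50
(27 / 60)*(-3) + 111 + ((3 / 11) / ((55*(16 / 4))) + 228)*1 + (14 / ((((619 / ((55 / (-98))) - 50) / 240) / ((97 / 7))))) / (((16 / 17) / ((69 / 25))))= 4205232309 / 19182130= 219.23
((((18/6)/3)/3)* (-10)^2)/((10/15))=50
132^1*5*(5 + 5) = 6600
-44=-44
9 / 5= 1.80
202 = 202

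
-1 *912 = -912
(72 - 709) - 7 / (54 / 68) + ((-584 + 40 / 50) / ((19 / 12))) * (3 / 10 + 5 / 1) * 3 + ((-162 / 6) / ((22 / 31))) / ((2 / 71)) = -4431439007 / 564300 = -7852.98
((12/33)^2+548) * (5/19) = 331620/2299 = 144.25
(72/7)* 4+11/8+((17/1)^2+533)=48413/56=864.52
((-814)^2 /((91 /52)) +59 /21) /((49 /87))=230585119 /343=672259.82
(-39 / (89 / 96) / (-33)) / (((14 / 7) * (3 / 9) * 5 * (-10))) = -0.04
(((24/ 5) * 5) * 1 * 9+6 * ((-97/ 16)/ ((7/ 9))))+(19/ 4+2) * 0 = 169.23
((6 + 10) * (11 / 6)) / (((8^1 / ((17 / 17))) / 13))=143 / 3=47.67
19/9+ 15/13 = 3.26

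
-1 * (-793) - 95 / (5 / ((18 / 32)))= 12517 / 16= 782.31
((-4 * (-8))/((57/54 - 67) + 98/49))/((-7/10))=5760/8057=0.71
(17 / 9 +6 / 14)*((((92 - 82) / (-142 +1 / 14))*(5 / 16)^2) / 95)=-1825 / 10872864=-0.00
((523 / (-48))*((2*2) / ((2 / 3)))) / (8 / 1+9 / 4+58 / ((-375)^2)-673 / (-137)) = -10075921875 / 2336969818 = -4.31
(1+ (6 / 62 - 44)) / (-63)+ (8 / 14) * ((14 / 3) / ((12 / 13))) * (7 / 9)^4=3181796 / 1830519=1.74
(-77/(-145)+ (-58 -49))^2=238331844/21025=11335.64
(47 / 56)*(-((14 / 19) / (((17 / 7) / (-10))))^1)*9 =14805 / 646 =22.92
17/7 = 2.43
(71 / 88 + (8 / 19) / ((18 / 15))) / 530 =5807 / 2658480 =0.00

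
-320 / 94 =-160 / 47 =-3.40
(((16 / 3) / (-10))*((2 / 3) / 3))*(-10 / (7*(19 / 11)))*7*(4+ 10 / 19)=30272 / 9747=3.11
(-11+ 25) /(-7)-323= -325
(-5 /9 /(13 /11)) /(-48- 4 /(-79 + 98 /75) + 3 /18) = 640970 /65151411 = 0.01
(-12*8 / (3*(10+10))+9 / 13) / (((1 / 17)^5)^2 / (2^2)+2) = -475774560505964 / 1048316828233545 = -0.45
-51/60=-17/20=-0.85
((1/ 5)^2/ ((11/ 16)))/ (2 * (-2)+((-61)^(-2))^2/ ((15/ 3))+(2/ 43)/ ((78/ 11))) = -23219475357/ 1593721195715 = -0.01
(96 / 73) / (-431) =-96 / 31463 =-0.00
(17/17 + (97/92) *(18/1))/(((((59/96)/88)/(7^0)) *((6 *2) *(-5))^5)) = -10109/2747925000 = -0.00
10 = 10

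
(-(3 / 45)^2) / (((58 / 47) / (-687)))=10763 / 4350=2.47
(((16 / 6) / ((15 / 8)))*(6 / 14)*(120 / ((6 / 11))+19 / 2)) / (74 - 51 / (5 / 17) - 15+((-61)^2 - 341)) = 612 / 14287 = 0.04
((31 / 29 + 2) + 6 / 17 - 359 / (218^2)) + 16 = 19.41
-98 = -98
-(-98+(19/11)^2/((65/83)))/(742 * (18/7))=740807/15006420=0.05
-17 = -17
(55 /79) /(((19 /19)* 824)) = 55 /65096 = 0.00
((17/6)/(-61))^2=0.00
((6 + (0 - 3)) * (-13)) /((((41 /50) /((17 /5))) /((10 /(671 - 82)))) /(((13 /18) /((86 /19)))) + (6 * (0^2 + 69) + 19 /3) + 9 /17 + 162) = -38025 /655093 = -0.06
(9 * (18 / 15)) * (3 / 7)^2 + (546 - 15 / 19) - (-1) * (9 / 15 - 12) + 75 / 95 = 131463 / 245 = 536.58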